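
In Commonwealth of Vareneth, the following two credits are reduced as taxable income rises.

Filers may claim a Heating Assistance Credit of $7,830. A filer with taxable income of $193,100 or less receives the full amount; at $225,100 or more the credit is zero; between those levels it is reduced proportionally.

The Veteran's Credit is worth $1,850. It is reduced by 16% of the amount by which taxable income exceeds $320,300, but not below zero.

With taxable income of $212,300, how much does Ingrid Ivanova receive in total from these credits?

Heating Assistance Credit: $212,300 is $19,200 into a $32,000 phase-out range, leaving 12,800/32,000 of the credit: $7,830 × 12,800/32,000 = $3,132.
Veteran's Credit: $212,300 is at or below the $320,300 threshold, so the full $1,850 applies.
Total: $3,132 + $1,850 = $4,982.

$4,982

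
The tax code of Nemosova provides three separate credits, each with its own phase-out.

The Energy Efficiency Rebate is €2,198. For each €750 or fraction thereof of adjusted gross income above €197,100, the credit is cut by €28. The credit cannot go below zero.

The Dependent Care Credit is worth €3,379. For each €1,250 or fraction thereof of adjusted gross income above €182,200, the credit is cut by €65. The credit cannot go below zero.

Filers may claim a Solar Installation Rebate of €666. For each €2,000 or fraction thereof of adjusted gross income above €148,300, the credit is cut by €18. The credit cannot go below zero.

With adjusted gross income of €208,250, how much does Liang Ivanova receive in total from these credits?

Energy Efficiency Rebate: income exceeds €197,100 by €11,150, which is 15 full-or-partial €750 increments; reduction = 15 × €28 = €420, leaving €1,778.
Dependent Care Credit: income exceeds €182,200 by €26,050, which is 21 full-or-partial €1,250 increments; reduction = 21 × €65 = €1,365, leaving €2,014.
Solar Installation Rebate: income exceeds €148,300 by €59,950, which is 30 full-or-partial €2,000 increments; reduction = 30 × €18 = €540, leaving €126.
Total: €1,778 + €2,014 + €126 = €3,918.

€3,918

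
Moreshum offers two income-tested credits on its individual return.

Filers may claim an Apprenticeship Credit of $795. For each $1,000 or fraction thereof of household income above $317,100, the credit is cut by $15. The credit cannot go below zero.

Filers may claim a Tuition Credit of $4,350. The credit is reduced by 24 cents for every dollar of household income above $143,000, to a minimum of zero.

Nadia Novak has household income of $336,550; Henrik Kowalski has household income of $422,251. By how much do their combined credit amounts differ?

Nadia ($336,550): Apprenticeship Credit: income exceeds $317,100 by $19,450, which is 20 full-or-partial $1,000 increments; reduction = 20 × $15 = $300, leaving $495. Tuition Credit: 24% of the $193,550 excess over $143,000 is $46,452 ≥ base, so the credit is $0. total $495 + $0 = $495
Henrik ($422,251): Apprenticeship Credit: income exceeds $317,100 by $105,151 → 106 increments × $15 = $1,590 ≥ base, so the credit is $0. Tuition Credit: 24% of the $279,251 excess over $143,000 is $67,020.24 ≥ base, so the credit is $0. total $0 + $0 = $0
Difference: |$495 − $0| = $495.

$495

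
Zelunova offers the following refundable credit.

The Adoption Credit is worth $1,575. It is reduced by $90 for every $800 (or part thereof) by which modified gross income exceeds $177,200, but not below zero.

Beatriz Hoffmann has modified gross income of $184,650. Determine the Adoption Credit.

$675

Adoption Credit: income exceeds $177,200 by $7,450, which is 10 full-or-partial $800 increments; reduction = 10 × $90 = $900, leaving $675.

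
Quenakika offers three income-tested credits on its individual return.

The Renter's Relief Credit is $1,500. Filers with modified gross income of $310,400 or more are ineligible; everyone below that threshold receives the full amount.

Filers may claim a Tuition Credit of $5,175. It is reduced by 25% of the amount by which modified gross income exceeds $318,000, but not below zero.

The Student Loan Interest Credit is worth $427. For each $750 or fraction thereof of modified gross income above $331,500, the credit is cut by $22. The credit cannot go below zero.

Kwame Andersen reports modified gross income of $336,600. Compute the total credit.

$798

Renter's Relief Credit: $336,600 meets or exceeds the $310,400 cutoff, so the credit is $0.
Tuition Credit: 25% of the $18,600 excess over $318,000 is $4,650; credit = $5,175 − $4,650 = $525.
Student Loan Interest Credit: income exceeds $331,500 by $5,100, which is 7 full-or-partial $750 increments; reduction = 7 × $22 = $154, leaving $273.
Total: $0 + $525 + $273 = $798.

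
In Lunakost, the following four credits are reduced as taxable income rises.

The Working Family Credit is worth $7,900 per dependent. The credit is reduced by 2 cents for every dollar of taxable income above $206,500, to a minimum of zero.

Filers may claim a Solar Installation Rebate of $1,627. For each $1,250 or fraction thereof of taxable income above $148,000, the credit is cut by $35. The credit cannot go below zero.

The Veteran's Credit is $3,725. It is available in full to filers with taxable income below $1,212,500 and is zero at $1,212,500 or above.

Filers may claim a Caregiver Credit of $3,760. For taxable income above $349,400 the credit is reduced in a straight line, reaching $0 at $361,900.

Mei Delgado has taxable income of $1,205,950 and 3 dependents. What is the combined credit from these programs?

$7,436

Working Family Credit: base = 3 × $7,900 = $23,700. 2% of the $999,450 excess over $206,500 is $19,989; credit = $23,700 − $19,989 = $3,711.
Solar Installation Rebate: income exceeds $148,000 by $1,057,950 → 847 increments × $35 = $29,645 ≥ base, so the credit is $0.
Veteran's Credit: $1,205,950 is below the $1,212,500 cutoff, so the full $3,725 applies.
Caregiver Credit: $1,205,950 is at or above $361,900, so the credit is $0.
Total: $3,711 + $0 + $3,725 + $0 = $7,436.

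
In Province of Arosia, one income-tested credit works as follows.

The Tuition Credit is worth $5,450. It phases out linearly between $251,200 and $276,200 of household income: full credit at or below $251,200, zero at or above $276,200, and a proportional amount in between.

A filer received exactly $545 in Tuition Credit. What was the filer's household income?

$273,700

$545 is 545/5,450 of the full $5,450, so 4,905/5,450 of the $25,000 range has been used: income = $251,200 + $25,000 × 4,905/5,450 = $273,700.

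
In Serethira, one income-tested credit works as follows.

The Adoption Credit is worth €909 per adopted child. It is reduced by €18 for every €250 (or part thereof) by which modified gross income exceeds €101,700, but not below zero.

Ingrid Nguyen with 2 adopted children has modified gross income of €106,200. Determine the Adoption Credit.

Adoption Credit: base = 2 × €909 = €1,818. income exceeds €101,700 by €4,500, which is 18 full-or-partial €250 increments; reduction = 18 × €18 = €324, leaving €1,494.

€1,494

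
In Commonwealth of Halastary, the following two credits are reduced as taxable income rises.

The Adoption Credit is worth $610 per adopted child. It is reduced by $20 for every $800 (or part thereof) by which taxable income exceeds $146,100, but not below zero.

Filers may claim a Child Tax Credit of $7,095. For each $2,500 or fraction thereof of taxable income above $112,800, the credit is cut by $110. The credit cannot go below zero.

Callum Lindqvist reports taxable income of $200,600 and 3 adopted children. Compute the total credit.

Adoption Credit: base = 3 × $610 = $1,830. income exceeds $146,100 by $54,500, which is 69 full-or-partial $800 increments; reduction = 69 × $20 = $1,380, leaving $450.
Child Tax Credit: income exceeds $112,800 by $87,800, which is 36 full-or-partial $2,500 increments; reduction = 36 × $110 = $3,960, leaving $3,135.
Total: $450 + $3,135 = $3,585.

$3,585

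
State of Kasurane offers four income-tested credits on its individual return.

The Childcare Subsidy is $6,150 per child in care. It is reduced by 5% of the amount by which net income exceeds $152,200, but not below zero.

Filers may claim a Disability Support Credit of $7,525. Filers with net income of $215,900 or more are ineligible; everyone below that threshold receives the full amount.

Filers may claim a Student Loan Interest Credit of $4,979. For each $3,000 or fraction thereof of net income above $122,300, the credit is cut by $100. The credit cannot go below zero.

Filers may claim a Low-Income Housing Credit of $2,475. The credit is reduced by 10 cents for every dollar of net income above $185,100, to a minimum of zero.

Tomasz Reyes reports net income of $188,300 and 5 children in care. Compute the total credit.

Childcare Subsidy: base = 5 × $6,150 = $30,750. 5% of the $36,100 excess over $152,200 is $1,805; credit = $30,750 − $1,805 = $28,945.
Disability Support Credit: $188,300 is below the $215,900 cutoff, so the full $7,525 applies.
Student Loan Interest Credit: income exceeds $122,300 by $66,000, which is 22 full-or-partial $3,000 increments; reduction = 22 × $100 = $2,200, leaving $2,779.
Low-Income Housing Credit: 10% of the $3,200 excess over $185,100 is $320; credit = $2,475 − $320 = $2,155.
Total: $28,945 + $7,525 + $2,779 + $2,155 = $41,404.

$41,404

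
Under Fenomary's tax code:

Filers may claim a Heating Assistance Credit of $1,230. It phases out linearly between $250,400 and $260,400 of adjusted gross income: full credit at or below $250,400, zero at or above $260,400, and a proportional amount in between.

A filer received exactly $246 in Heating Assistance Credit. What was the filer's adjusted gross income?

$258,400

$246 is 246/1,230 of the full $1,230, so 984/1,230 of the $10,000 range has been used: income = $250,400 + $10,000 × 984/1,230 = $258,400.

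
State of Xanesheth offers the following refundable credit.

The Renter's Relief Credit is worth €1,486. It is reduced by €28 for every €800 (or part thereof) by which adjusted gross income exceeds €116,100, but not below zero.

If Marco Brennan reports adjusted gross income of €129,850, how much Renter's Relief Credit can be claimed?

€982

Renter's Relief Credit: income exceeds €116,100 by €13,750, which is 18 full-or-partial €800 increments; reduction = 18 × €28 = €504, leaving €982.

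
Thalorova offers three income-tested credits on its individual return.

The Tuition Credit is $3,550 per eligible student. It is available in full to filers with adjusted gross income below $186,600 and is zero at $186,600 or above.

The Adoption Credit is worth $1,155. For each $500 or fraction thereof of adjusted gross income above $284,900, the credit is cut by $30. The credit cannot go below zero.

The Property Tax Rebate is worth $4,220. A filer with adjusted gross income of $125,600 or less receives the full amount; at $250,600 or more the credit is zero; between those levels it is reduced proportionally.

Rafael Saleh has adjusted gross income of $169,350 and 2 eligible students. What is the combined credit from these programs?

$10,998

Tuition Credit: base = 2 × $3,550 = $7,100. $169,350 is below the $186,600 cutoff, so the full $7,100 applies.
Adoption Credit: $169,350 is at or below the $284,900 threshold, so the full $1,155 applies.
Property Tax Rebate: $169,350 is $43,750 into a $125,000 phase-out range, leaving 81,250/125,000 of the credit: $4,220 × 81,250/125,000 = $2,743.
Total: $7,100 + $1,155 + $2,743 = $10,998.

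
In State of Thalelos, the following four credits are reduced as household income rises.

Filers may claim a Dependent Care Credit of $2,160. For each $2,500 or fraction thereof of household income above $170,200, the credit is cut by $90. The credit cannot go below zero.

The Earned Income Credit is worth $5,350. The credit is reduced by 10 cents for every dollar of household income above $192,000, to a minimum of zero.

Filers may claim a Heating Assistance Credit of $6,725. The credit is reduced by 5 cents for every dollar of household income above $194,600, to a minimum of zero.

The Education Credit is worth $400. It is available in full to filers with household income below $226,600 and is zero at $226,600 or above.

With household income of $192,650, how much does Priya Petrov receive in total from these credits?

Dependent Care Credit: income exceeds $170,200 by $22,450, which is 9 full-or-partial $2,500 increments; reduction = 9 × $90 = $810, leaving $1,350.
Earned Income Credit: 10% of the $650 excess over $192,000 is $65; credit = $5,350 − $65 = $5,285.
Heating Assistance Credit: $192,650 is at or below the $194,600 threshold, so the full $6,725 applies.
Education Credit: $192,650 is below the $226,600 cutoff, so the full $400 applies.
Total: $1,350 + $5,285 + $6,725 + $400 = $13,760.

$13,760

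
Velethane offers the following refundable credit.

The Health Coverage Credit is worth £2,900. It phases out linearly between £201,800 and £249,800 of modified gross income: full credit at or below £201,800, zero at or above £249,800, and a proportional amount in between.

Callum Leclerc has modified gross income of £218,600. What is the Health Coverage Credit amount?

Health Coverage Credit: £218,600 is £16,800 into a £48,000 phase-out range, leaving 31,200/48,000 of the credit: £2,900 × 31,200/48,000 = £1,885.

£1,885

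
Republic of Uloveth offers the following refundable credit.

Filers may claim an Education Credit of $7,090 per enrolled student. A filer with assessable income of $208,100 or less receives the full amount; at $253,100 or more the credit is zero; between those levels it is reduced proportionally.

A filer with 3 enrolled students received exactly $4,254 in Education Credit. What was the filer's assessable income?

Full credit = 3 × $7,090 = $21,270.
$4,254 is 4,254/21,270 of the full $21,270, so 17,016/21,270 of the $45,000 range has been used: income = $208,100 + $45,000 × 17,016/21,270 = $244,100.

$244,100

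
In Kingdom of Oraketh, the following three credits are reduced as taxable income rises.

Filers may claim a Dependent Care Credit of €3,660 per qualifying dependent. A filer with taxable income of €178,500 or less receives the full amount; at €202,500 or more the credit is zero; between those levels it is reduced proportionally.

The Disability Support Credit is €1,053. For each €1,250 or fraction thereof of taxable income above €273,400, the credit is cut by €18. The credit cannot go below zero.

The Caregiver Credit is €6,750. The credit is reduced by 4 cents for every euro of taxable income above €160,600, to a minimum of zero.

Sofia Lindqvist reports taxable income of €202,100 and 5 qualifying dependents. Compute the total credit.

€6,448

Dependent Care Credit: base = 5 × €3,660 = €18,300. €202,100 is €23,600 into a €24,000 phase-out range, leaving 400/24,000 of the credit: €18,300 × 400/24,000 = €305.
Disability Support Credit: €202,100 is at or below the €273,400 threshold, so the full €1,053 applies.
Caregiver Credit: 4% of the €41,500 excess over €160,600 is €1,660; credit = €6,750 − €1,660 = €5,090.
Total: €305 + €1,053 + €5,090 = €6,448.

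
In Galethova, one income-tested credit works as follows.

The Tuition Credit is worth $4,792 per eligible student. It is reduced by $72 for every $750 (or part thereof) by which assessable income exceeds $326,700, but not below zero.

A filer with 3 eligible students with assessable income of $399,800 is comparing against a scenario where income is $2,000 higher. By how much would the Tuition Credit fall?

$216

At $399,800 — base = 3 × $4,792 = $14,376. income exceeds $326,700 by $73,100, which is 98 full-or-partial $750 increments; reduction = 98 × $72 = $7,056, leaving $7,320.
At $401,800 — base = 3 × $4,792 = $14,376. income exceeds $326,700 by $75,100, which is 101 full-or-partial $750 increments; reduction = 101 × $72 = $7,272, leaving $7,104.
Lost: $7,320 − $7,104 = $216.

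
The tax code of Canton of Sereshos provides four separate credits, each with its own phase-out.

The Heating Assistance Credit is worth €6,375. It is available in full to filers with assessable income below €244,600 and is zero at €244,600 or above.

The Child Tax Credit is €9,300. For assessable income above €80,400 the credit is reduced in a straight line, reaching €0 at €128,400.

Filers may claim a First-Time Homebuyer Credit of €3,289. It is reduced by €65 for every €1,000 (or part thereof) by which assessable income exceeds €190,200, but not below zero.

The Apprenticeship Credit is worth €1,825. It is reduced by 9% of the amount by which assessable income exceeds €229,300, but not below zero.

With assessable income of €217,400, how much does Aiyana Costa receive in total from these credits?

Heating Assistance Credit: €217,400 is below the €244,600 cutoff, so the full €6,375 applies.
Child Tax Credit: €217,400 is at or above €128,400, so the credit is €0.
First-Time Homebuyer Credit: income exceeds €190,200 by €27,200, which is 28 full-or-partial €1,000 increments; reduction = 28 × €65 = €1,820, leaving €1,469.
Apprenticeship Credit: €217,400 is at or below the €229,300 threshold, so the full €1,825 applies.
Total: €6,375 + €0 + €1,469 + €1,825 = €9,669.

€9,669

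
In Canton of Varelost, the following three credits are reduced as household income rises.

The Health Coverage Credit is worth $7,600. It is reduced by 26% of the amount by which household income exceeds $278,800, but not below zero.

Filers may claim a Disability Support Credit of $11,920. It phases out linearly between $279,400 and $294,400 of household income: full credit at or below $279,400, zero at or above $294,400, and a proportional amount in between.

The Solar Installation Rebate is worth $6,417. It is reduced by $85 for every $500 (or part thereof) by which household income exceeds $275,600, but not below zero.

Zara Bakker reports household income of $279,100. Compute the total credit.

Health Coverage Credit: 26% of the $300 excess over $278,800 is $78; credit = $7,600 − $78 = $7,522.
Disability Support Credit: $279,100 is at or below the $279,400 threshold, so the full $11,920 applies.
Solar Installation Rebate: income exceeds $275,600 by $3,500, which is 7 full-or-partial $500 increments; reduction = 7 × $85 = $595, leaving $5,822.
Total: $7,522 + $11,920 + $5,822 = $25,264.

$25,264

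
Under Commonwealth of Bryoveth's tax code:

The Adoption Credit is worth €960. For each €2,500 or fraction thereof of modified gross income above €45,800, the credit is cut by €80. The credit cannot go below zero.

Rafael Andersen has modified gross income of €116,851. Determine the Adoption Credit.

€0

Adoption Credit: income exceeds €45,800 by €71,051 → 29 increments × €80 = €2,320 ≥ base, so the credit is €0.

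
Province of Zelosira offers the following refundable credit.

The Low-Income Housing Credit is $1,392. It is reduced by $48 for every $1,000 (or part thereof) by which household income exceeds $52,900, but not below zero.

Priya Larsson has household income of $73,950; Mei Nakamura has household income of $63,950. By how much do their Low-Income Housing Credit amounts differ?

$480

Priya ($73,950): Low-Income Housing Credit: income exceeds $52,900 by $21,050, which is 22 full-or-partial $1,000 increments; reduction = 22 × $48 = $1,056, leaving $336.
Mei ($63,950): Low-Income Housing Credit: income exceeds $52,900 by $11,050, which is 12 full-or-partial $1,000 increments; reduction = 12 × $48 = $576, leaving $816.
Difference: |$336 − $816| = $480.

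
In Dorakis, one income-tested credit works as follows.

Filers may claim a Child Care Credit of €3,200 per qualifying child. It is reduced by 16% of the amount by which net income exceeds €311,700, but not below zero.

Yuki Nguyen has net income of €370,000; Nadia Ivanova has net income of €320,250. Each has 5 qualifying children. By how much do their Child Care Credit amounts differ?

Yuki (€370,000): Child Care Credit: base = 5 × €3,200 = €16,000. 16% of the €58,300 excess over €311,700 is €9,328; credit = €16,000 − €9,328 = €6,672.
Nadia (€320,250): Child Care Credit: base = 5 × €3,200 = €16,000. 16% of the €8,550 excess over €311,700 is €1,368; credit = €16,000 − €1,368 = €14,632.
Difference: |€6,672 − €14,632| = €7,960.

€7,960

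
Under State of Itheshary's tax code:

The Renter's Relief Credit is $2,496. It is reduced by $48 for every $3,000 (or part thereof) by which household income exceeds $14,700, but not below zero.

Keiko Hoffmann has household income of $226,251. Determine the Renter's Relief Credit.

$0

Renter's Relief Credit: income exceeds $14,700 by $211,551 → 71 increments × $48 = $3,408 ≥ base, so the credit is $0.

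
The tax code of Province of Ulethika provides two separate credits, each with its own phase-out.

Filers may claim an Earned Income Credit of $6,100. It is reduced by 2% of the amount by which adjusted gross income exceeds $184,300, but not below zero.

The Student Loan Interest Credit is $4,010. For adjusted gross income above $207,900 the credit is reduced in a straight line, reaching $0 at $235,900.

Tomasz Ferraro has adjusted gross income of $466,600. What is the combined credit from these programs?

Earned Income Credit: 2% of the $282,300 excess over $184,300 is $5,646; credit = $6,100 − $5,646 = $454.
Student Loan Interest Credit: $466,600 is at or above $235,900, so the credit is $0.
Total: $454 + $0 = $454.

$454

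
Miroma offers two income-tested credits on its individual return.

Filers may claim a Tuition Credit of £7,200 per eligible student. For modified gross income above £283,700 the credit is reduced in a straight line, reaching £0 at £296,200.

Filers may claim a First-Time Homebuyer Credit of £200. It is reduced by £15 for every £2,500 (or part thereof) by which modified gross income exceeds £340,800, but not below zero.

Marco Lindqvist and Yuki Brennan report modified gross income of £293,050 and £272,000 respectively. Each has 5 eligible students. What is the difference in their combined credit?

£26,928

Marco (£293,050): Tuition Credit: base = 5 × £7,200 = £36,000. £293,050 is £9,350 into a £12,500 phase-out range, leaving 3,150/12,500 of the credit: £36,000 × 3,150/12,500 = £9,072. First-Time Homebuyer Credit: £293,050 is at or below the £340,800 threshold, so the full £200 applies. total £9,072 + £200 = £9,272
Yuki (£272,000): Tuition Credit: base = 5 × £7,200 = £36,000. £272,000 is at or below the £283,700 threshold, so the full £36,000 applies. First-Time Homebuyer Credit: £272,000 is at or below the £340,800 threshold, so the full £200 applies. total £36,000 + £200 = £36,200
Difference: |£9,272 − £36,200| = £26,928.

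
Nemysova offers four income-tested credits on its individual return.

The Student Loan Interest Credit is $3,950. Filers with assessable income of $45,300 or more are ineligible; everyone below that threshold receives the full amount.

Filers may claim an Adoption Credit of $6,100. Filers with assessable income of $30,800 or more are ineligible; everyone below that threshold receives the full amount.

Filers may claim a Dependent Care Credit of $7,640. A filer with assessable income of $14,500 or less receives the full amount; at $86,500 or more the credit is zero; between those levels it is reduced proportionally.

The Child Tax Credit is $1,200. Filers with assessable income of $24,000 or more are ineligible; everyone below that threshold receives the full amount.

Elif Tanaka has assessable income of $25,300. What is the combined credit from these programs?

$16,544

Student Loan Interest Credit: $25,300 is below the $45,300 cutoff, so the full $3,950 applies.
Adoption Credit: $25,300 is below the $30,800 cutoff, so the full $6,100 applies.
Dependent Care Credit: $25,300 is $10,800 into a $72,000 phase-out range, leaving 61,200/72,000 of the credit: $7,640 × 61,200/72,000 = $6,494.
Child Tax Credit: $25,300 meets or exceeds the $24,000 cutoff, so the credit is $0.
Total: $3,950 + $6,100 + $6,494 + $0 = $16,544.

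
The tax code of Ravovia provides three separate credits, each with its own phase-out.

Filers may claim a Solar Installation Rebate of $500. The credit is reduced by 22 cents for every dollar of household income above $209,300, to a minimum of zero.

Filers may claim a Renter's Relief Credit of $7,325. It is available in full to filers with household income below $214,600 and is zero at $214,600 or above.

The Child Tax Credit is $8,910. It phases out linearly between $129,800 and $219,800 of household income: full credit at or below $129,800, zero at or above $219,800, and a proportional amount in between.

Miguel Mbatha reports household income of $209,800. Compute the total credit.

$8,705

Solar Installation Rebate: 22% of the $500 excess over $209,300 is $110; credit = $500 − $110 = $390.
Renter's Relief Credit: $209,800 is below the $214,600 cutoff, so the full $7,325 applies.
Child Tax Credit: $209,800 is $80,000 into a $90,000 phase-out range, leaving 10,000/90,000 of the credit: $8,910 × 10,000/90,000 = $990.
Total: $390 + $7,325 + $990 = $8,705.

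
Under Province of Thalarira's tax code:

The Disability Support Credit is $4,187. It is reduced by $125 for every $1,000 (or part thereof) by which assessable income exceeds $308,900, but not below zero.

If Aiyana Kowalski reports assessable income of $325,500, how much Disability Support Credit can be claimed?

$2,062

Disability Support Credit: income exceeds $308,900 by $16,600, which is 17 full-or-partial $1,000 increments; reduction = 17 × $125 = $2,125, leaving $2,062.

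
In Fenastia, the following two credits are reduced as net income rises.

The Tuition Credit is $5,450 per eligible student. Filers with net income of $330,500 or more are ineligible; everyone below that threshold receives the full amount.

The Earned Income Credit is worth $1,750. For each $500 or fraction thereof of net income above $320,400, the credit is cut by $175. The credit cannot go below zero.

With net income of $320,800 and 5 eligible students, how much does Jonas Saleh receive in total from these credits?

Tuition Credit: base = 5 × $5,450 = $27,250. $320,800 is below the $330,500 cutoff, so the full $27,250 applies.
Earned Income Credit: income exceeds $320,400 by $400, which is 1 full-or-partial $500 increment; reduction = 1 × $175 = $175, leaving $1,575.
Total: $27,250 + $1,575 = $28,825.

$28,825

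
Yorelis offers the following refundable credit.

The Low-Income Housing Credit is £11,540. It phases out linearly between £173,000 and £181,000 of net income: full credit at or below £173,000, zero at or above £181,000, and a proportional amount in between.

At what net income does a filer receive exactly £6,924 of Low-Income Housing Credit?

£176,200

£6,924 is 6,924/11,540 of the full £11,540, so 4,616/11,540 of the £8,000 range has been used: income = £173,000 + £8,000 × 4,616/11,540 = £176,200.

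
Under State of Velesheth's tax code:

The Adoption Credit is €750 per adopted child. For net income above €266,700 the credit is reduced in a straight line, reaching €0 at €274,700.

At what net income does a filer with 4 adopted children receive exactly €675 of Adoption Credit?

Full credit = 4 × €750 = €3,000.
€675 is 675/3,000 of the full €3,000, so 2,325/3,000 of the €8,000 range has been used: income = €266,700 + €8,000 × 2,325/3,000 = €272,900.

€272,900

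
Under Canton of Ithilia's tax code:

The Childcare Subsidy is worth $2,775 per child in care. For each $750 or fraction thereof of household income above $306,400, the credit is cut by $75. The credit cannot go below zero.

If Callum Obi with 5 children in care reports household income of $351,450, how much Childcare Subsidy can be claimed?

$9,300

Childcare Subsidy: base = 5 × $2,775 = $13,875. income exceeds $306,400 by $45,050, which is 61 full-or-partial $750 increments; reduction = 61 × $75 = $4,575, leaving $9,300.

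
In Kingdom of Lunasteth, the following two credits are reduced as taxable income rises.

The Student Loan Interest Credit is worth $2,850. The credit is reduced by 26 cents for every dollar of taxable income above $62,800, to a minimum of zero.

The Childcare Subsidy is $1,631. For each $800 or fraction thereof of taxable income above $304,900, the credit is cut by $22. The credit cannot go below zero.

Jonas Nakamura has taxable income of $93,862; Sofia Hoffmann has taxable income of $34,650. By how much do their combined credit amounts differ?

$2,850

Jonas ($93,862): Student Loan Interest Credit: 26% of the $31,062 excess over $62,800 is $8,076.12 ≥ base, so the credit is $0. Childcare Subsidy: $93,862 is at or below the $304,900 threshold, so the full $1,631 applies. total $0 + $1,631 = $1,631
Sofia ($34,650): Student Loan Interest Credit: $34,650 is at or below the $62,800 threshold, so the full $2,850 applies. Childcare Subsidy: $34,650 is at or below the $304,900 threshold, so the full $1,631 applies. total $2,850 + $1,631 = $4,481
Difference: |$1,631 − $4,481| = $2,850.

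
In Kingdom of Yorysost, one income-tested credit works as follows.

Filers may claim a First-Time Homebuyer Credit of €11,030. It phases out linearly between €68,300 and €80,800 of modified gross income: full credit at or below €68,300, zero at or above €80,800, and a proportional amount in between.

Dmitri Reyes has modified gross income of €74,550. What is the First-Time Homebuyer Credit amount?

€5,515

First-Time Homebuyer Credit: €74,550 is €6,250 into a €12,500 phase-out range, leaving 6,250/12,500 of the credit: €11,030 × 6,250/12,500 = €5,515.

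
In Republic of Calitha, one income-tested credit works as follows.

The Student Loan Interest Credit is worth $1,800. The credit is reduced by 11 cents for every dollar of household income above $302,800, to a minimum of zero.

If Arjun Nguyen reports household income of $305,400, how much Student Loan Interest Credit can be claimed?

$1,514

Student Loan Interest Credit: 11% of the $2,600 excess over $302,800 is $286; credit = $1,800 − $286 = $1,514.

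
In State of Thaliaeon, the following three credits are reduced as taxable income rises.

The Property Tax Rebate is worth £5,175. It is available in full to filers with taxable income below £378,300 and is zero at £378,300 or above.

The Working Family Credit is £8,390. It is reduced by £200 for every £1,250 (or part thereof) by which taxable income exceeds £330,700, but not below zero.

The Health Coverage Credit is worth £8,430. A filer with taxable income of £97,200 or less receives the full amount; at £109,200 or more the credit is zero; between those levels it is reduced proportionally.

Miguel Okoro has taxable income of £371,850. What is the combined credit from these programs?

£6,965

Property Tax Rebate: £371,850 is below the £378,300 cutoff, so the full £5,175 applies.
Working Family Credit: income exceeds £330,700 by £41,150, which is 33 full-or-partial £1,250 increments; reduction = 33 × £200 = £6,600, leaving £1,790.
Health Coverage Credit: £371,850 is at or above £109,200, so the credit is £0.
Total: £5,175 + £1,790 + £0 = £6,965.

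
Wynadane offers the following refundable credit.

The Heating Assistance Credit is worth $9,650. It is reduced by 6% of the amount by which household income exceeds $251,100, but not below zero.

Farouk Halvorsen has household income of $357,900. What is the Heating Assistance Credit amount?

Heating Assistance Credit: 6% of the $106,800 excess over $251,100 is $6,408; credit = $9,650 − $6,408 = $3,242.

$3,242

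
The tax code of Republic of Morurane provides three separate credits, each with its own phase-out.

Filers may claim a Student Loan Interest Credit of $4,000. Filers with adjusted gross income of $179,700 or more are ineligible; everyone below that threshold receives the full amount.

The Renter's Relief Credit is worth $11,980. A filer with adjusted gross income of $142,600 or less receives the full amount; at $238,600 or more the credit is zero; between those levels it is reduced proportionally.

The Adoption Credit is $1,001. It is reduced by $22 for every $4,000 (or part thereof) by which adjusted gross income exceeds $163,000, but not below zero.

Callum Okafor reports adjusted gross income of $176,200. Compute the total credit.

$12,700

Student Loan Interest Credit: $176,200 is below the $179,700 cutoff, so the full $4,000 applies.
Renter's Relief Credit: $176,200 is $33,600 into a $96,000 phase-out range, leaving 62,400/96,000 of the credit: $11,980 × 62,400/96,000 = $7,787.
Adoption Credit: income exceeds $163,000 by $13,200, which is 4 full-or-partial $4,000 increments; reduction = 4 × $22 = $88, leaving $913.
Total: $4,000 + $7,787 + $913 = $12,700.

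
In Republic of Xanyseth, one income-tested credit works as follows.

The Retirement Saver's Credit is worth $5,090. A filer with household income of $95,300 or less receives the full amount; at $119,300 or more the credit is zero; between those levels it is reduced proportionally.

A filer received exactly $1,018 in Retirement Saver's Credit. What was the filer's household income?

$114,500

$1,018 is 1,018/5,090 of the full $5,090, so 4,072/5,090 of the $24,000 range has been used: income = $95,300 + $24,000 × 4,072/5,090 = $114,500.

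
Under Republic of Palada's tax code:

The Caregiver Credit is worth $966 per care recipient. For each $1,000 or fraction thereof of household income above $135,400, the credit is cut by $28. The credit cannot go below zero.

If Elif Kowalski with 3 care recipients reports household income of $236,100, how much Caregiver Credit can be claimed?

Caregiver Credit: base = 3 × $966 = $2,898. income exceeds $135,400 by $100,700, which is 101 full-or-partial $1,000 increments; reduction = 101 × $28 = $2,828, leaving $70.

$70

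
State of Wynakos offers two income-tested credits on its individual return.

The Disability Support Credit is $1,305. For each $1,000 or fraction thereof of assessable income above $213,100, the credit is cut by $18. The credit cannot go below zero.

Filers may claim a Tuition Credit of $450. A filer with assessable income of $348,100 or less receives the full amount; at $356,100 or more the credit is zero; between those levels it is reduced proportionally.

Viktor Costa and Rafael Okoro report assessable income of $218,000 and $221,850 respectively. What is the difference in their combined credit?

$72

Viktor ($218,000): Disability Support Credit: income exceeds $213,100 by $4,900, which is 5 full-or-partial $1,000 increments; reduction = 5 × $18 = $90, leaving $1,215. Tuition Credit: $218,000 is at or below the $348,100 threshold, so the full $450 applies. total $1,215 + $450 = $1,665
Rafael ($221,850): Disability Support Credit: income exceeds $213,100 by $8,750, which is 9 full-or-partial $1,000 increments; reduction = 9 × $18 = $162, leaving $1,143. Tuition Credit: $221,850 is at or below the $348,100 threshold, so the full $450 applies. total $1,143 + $450 = $1,593
Difference: |$1,665 − $1,593| = $72.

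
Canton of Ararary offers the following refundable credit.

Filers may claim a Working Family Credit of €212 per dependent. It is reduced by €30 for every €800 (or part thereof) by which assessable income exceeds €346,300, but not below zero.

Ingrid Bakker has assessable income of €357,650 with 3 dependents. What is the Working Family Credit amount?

€186

Working Family Credit: base = 3 × €212 = €636. income exceeds €346,300 by €11,350, which is 15 full-or-partial €800 increments; reduction = 15 × €30 = €450, leaving €186.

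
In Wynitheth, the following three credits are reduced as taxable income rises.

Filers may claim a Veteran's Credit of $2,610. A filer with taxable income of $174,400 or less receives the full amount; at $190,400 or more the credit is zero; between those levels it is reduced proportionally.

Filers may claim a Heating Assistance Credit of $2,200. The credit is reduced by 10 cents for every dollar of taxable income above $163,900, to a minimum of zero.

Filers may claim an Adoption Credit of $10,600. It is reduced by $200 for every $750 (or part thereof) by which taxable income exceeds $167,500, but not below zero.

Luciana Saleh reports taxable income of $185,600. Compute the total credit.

$6,413

Veteran's Credit: $185,600 is $11,200 into a $16,000 phase-out range, leaving 4,800/16,000 of the credit: $2,610 × 4,800/16,000 = $783.
Heating Assistance Credit: 10% of the $21,700 excess over $163,900 is $2,170; credit = $2,200 − $2,170 = $30.
Adoption Credit: income exceeds $167,500 by $18,100, which is 25 full-or-partial $750 increments; reduction = 25 × $200 = $5,000, leaving $5,600.
Total: $783 + $30 + $5,600 = $6,413.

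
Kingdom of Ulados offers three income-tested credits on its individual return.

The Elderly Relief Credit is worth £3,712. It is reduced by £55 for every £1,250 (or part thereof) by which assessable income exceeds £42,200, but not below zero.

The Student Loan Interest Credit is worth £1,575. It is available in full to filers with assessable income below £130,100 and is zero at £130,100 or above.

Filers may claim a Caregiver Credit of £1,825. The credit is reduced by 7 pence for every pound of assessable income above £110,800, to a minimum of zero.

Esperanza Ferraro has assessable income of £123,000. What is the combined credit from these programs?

Elderly Relief Credit: income exceeds £42,200 by £80,800, which is 65 full-or-partial £1,250 increments; reduction = 65 × £55 = £3,575, leaving £137.
Student Loan Interest Credit: £123,000 is below the £130,100 cutoff, so the full £1,575 applies.
Caregiver Credit: 7% of the £12,200 excess over £110,800 is £854; credit = £1,825 − £854 = £971.
Total: £137 + £1,575 + £971 = £2,683.

£2,683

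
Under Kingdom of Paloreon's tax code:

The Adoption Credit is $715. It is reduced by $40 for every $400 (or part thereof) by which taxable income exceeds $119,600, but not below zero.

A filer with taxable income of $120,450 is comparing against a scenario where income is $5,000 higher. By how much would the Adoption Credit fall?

At $120,450 — income exceeds $119,600 by $850, which is 3 full-or-partial $400 increments; reduction = 3 × $40 = $120, leaving $595.
At $125,450 — income exceeds $119,600 by $5,850, which is 15 full-or-partial $400 increments; reduction = 15 × $40 = $600, leaving $115.
Lost: $595 − $115 = $480.

$480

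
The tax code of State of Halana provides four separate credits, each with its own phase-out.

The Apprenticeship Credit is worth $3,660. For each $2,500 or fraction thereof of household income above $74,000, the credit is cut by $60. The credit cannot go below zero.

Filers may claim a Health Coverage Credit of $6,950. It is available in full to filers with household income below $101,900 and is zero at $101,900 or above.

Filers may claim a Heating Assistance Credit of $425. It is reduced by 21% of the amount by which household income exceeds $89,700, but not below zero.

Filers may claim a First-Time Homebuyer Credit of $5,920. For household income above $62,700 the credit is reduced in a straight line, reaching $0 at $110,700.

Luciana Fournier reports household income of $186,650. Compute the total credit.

$900

Apprenticeship Credit: income exceeds $74,000 by $112,650, which is 46 full-or-partial $2,500 increments; reduction = 46 × $60 = $2,760, leaving $900.
Health Coverage Credit: $186,650 meets or exceeds the $101,900 cutoff, so the credit is $0.
Heating Assistance Credit: 21% of the $96,950 excess over $89,700 is $20,359.50 ≥ base, so the credit is $0.
First-Time Homebuyer Credit: $186,650 is at or above $110,700, so the credit is $0.
Total: $900 + $0 + $0 + $0 = $900.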